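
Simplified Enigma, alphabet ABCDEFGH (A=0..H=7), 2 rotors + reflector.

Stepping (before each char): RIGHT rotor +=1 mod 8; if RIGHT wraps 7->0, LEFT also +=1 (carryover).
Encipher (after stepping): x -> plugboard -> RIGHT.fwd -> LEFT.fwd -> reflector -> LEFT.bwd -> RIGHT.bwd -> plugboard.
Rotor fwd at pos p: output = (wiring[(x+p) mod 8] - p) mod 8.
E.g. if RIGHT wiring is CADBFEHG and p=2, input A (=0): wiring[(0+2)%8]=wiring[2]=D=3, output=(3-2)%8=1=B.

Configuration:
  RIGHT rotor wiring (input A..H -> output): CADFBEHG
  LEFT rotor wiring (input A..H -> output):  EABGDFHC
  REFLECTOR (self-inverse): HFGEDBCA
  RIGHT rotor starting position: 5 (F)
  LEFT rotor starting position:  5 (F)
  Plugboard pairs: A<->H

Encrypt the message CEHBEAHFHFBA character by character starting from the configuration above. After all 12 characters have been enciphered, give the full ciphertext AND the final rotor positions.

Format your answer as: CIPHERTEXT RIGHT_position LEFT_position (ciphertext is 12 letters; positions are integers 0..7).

Answer: EFCECBGGCBDB 1 7

Derivation:
Char 1 ('C'): step: R->6, L=5; C->plug->C->R->E->L->D->refl->E->L'->F->R'->E->plug->E
Char 2 ('E'): step: R->7, L=5; E->plug->E->R->G->L->B->refl->F->L'->C->R'->F->plug->F
Char 3 ('H'): step: R->0, L->6 (L advanced); H->plug->A->R->C->L->G->refl->C->L'->D->R'->C->plug->C
Char 4 ('B'): step: R->1, L=6; B->plug->B->R->C->L->G->refl->C->L'->D->R'->E->plug->E
Char 5 ('E'): step: R->2, L=6; E->plug->E->R->F->L->A->refl->H->L'->H->R'->C->plug->C
Char 6 ('A'): step: R->3, L=6; A->plug->H->R->A->L->B->refl->F->L'->G->R'->B->plug->B
Char 7 ('H'): step: R->4, L=6; H->plug->A->R->F->L->A->refl->H->L'->H->R'->G->plug->G
Char 8 ('F'): step: R->5, L=6; F->plug->F->R->G->L->F->refl->B->L'->A->R'->G->plug->G
Char 9 ('H'): step: R->6, L=6; H->plug->A->R->B->L->E->refl->D->L'->E->R'->C->plug->C
Char 10 ('F'): step: R->7, L=6; F->plug->F->R->C->L->G->refl->C->L'->D->R'->B->plug->B
Char 11 ('B'): step: R->0, L->7 (L advanced); B->plug->B->R->A->L->D->refl->E->L'->F->R'->D->plug->D
Char 12 ('A'): step: R->1, L=7; A->plug->H->R->B->L->F->refl->B->L'->C->R'->B->plug->B
Final: ciphertext=EFCECBGGCBDB, RIGHT=1, LEFT=7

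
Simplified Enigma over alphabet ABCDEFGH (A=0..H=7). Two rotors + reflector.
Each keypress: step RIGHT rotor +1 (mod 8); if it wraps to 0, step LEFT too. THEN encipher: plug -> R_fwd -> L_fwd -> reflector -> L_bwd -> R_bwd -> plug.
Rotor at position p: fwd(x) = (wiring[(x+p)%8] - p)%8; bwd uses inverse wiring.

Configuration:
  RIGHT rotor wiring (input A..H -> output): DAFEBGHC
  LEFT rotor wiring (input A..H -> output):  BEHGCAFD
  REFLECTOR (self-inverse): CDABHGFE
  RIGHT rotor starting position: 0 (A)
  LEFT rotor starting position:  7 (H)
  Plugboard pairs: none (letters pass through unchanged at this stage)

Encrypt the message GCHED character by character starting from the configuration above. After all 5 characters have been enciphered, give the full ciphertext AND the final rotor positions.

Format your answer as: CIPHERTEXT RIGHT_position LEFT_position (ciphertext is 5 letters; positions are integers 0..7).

Char 1 ('G'): step: R->1, L=7; G->plug->G->R->B->L->C->refl->A->L'->D->R'->C->plug->C
Char 2 ('C'): step: R->2, L=7; C->plug->C->R->H->L->G->refl->F->L'->C->R'->B->plug->B
Char 3 ('H'): step: R->3, L=7; H->plug->H->R->C->L->F->refl->G->L'->H->R'->E->plug->E
Char 4 ('E'): step: R->4, L=7; E->plug->E->R->H->L->G->refl->F->L'->C->R'->B->plug->B
Char 5 ('D'): step: R->5, L=7; D->plug->D->R->G->L->B->refl->D->L'->F->R'->C->plug->C
Final: ciphertext=CBEBC, RIGHT=5, LEFT=7

Answer: CBEBC 5 7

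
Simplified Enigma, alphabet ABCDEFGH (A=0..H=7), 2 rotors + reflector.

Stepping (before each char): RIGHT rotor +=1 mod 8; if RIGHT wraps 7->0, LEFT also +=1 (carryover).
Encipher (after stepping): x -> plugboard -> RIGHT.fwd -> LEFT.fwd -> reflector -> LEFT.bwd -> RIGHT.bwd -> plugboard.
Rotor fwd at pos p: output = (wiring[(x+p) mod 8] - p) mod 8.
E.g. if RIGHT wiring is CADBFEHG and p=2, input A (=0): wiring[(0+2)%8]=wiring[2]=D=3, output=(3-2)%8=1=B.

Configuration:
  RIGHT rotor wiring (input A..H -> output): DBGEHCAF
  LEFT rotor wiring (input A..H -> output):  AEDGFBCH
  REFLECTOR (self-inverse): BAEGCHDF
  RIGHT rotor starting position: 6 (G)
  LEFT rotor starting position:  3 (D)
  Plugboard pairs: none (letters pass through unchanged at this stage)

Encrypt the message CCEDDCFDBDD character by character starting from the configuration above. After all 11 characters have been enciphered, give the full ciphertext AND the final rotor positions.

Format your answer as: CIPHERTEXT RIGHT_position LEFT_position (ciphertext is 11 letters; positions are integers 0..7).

Answer: FBDCFEDADBF 1 5

Derivation:
Char 1 ('C'): step: R->7, L=3; C->plug->C->R->C->L->G->refl->D->L'->A->R'->F->plug->F
Char 2 ('C'): step: R->0, L->4 (L advanced); C->plug->C->R->G->L->H->refl->F->L'->B->R'->B->plug->B
Char 3 ('E'): step: R->1, L=4; E->plug->E->R->B->L->F->refl->H->L'->G->R'->D->plug->D
Char 4 ('D'): step: R->2, L=4; D->plug->D->R->A->L->B->refl->A->L'->F->R'->C->plug->C
Char 5 ('D'): step: R->3, L=4; D->plug->D->R->F->L->A->refl->B->L'->A->R'->F->plug->F
Char 6 ('C'): step: R->4, L=4; C->plug->C->R->E->L->E->refl->C->L'->H->R'->E->plug->E
Char 7 ('F'): step: R->5, L=4; F->plug->F->R->B->L->F->refl->H->L'->G->R'->D->plug->D
Char 8 ('D'): step: R->6, L=4; D->plug->D->R->D->L->D->refl->G->L'->C->R'->A->plug->A
Char 9 ('B'): step: R->7, L=4; B->plug->B->R->E->L->E->refl->C->L'->H->R'->D->plug->D
Char 10 ('D'): step: R->0, L->5 (L advanced); D->plug->D->R->E->L->H->refl->F->L'->B->R'->B->plug->B
Char 11 ('D'): step: R->1, L=5; D->plug->D->R->G->L->B->refl->A->L'->H->R'->F->plug->F
Final: ciphertext=FBDCFEDADBF, RIGHT=1, LEFT=5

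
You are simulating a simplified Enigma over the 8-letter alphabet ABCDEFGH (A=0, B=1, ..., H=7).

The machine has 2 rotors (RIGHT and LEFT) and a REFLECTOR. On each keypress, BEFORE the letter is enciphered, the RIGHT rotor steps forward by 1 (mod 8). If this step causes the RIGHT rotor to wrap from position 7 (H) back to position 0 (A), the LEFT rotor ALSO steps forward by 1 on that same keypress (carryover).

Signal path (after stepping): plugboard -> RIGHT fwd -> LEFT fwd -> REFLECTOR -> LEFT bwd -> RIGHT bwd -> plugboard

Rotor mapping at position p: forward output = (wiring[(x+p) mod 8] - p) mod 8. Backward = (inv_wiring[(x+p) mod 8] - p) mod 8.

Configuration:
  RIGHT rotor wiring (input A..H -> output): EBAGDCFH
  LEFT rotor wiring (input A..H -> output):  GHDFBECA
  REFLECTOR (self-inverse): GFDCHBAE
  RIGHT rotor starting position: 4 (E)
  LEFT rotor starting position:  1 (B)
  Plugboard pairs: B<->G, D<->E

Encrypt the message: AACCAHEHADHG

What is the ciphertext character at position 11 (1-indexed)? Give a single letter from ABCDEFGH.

Char 1 ('A'): step: R->5, L=1; A->plug->A->R->F->L->B->refl->F->L'->H->R'->D->plug->E
Char 2 ('A'): step: R->6, L=1; A->plug->A->R->H->L->F->refl->B->L'->F->R'->G->plug->B
Char 3 ('C'): step: R->7, L=1; C->plug->C->R->C->L->E->refl->H->L'->G->R'->H->plug->H
Char 4 ('C'): step: R->0, L->2 (L advanced); C->plug->C->R->A->L->B->refl->F->L'->H->R'->H->plug->H
Char 5 ('A'): step: R->1, L=2; A->plug->A->R->A->L->B->refl->F->L'->H->R'->B->plug->G
Char 6 ('H'): step: R->2, L=2; H->plug->H->R->H->L->F->refl->B->L'->A->R'->D->plug->E
Char 7 ('E'): step: R->3, L=2; E->plug->D->R->C->L->H->refl->E->L'->G->R'->G->plug->B
Char 8 ('H'): step: R->4, L=2; H->plug->H->R->C->L->H->refl->E->L'->G->R'->B->plug->G
Char 9 ('A'): step: R->5, L=2; A->plug->A->R->F->L->G->refl->A->L'->E->R'->E->plug->D
Char 10 ('D'): step: R->6, L=2; D->plug->E->R->C->L->H->refl->E->L'->G->R'->C->plug->C
Char 11 ('H'): step: R->7, L=2; H->plug->H->R->G->L->E->refl->H->L'->C->R'->C->plug->C

C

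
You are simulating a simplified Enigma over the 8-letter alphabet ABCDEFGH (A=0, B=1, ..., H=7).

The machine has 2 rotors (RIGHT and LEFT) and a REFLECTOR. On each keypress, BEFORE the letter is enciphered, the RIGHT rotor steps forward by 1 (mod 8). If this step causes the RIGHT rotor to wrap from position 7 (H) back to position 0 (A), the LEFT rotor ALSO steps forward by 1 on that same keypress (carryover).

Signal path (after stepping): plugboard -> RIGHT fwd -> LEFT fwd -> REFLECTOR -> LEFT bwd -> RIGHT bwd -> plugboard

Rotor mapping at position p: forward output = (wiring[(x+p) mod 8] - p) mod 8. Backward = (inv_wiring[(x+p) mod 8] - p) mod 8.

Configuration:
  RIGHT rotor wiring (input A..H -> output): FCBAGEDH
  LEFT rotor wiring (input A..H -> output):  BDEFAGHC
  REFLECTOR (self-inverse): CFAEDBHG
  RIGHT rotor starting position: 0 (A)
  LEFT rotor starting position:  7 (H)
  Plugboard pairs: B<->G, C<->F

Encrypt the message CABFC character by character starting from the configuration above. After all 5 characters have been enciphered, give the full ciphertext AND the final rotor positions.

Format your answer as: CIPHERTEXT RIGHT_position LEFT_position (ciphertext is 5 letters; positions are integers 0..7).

Answer: GEFEG 5 7

Derivation:
Char 1 ('C'): step: R->1, L=7; C->plug->F->R->C->L->E->refl->D->L'->A->R'->B->plug->G
Char 2 ('A'): step: R->2, L=7; A->plug->A->R->H->L->A->refl->C->L'->B->R'->E->plug->E
Char 3 ('B'): step: R->3, L=7; B->plug->G->R->H->L->A->refl->C->L'->B->R'->C->plug->F
Char 4 ('F'): step: R->4, L=7; F->plug->C->R->H->L->A->refl->C->L'->B->R'->E->plug->E
Char 5 ('C'): step: R->5, L=7; C->plug->F->R->E->L->G->refl->H->L'->G->R'->B->plug->G
Final: ciphertext=GEFEG, RIGHT=5, LEFT=7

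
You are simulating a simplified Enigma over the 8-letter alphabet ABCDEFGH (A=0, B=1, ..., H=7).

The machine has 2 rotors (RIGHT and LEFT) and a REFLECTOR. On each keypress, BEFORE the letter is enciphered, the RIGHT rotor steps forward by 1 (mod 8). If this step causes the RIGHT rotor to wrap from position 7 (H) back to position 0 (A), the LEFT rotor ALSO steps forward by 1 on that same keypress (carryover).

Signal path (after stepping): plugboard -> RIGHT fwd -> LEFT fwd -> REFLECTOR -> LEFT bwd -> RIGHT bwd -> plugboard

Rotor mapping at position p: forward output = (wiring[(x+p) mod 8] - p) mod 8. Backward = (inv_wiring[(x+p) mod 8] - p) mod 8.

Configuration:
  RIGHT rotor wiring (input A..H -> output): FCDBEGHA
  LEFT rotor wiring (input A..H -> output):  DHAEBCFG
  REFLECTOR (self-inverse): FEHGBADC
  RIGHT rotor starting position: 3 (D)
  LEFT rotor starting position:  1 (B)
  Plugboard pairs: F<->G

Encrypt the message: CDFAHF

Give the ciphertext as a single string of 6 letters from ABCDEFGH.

Answer: GBGFED

Derivation:
Char 1 ('C'): step: R->4, L=1; C->plug->C->R->D->L->A->refl->F->L'->G->R'->F->plug->G
Char 2 ('D'): step: R->5, L=1; D->plug->D->R->A->L->G->refl->D->L'->C->R'->B->plug->B
Char 3 ('F'): step: R->6, L=1; F->plug->G->R->G->L->F->refl->A->L'->D->R'->F->plug->G
Char 4 ('A'): step: R->7, L=1; A->plug->A->R->B->L->H->refl->C->L'->H->R'->G->plug->F
Char 5 ('H'): step: R->0, L->2 (L advanced); H->plug->H->R->A->L->G->refl->D->L'->E->R'->E->plug->E
Char 6 ('F'): step: R->1, L=2; F->plug->G->R->H->L->F->refl->A->L'->D->R'->D->plug->D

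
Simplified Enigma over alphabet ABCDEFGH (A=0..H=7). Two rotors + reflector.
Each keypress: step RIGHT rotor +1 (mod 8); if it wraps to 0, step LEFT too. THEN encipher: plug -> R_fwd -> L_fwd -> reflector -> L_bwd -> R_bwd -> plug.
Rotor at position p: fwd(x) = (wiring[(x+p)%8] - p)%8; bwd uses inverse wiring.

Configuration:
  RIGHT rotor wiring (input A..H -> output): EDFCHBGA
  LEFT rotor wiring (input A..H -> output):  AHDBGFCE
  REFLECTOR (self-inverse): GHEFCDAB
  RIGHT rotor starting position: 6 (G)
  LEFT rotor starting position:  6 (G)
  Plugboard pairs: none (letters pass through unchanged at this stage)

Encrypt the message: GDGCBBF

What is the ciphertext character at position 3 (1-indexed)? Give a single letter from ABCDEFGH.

Char 1 ('G'): step: R->7, L=6; G->plug->G->R->C->L->C->refl->E->L'->A->R'->F->plug->F
Char 2 ('D'): step: R->0, L->7 (L advanced); D->plug->D->R->C->L->A->refl->G->L'->G->R'->G->plug->G
Char 3 ('G'): step: R->1, L=7; G->plug->G->R->H->L->D->refl->F->L'->A->R'->E->plug->E

E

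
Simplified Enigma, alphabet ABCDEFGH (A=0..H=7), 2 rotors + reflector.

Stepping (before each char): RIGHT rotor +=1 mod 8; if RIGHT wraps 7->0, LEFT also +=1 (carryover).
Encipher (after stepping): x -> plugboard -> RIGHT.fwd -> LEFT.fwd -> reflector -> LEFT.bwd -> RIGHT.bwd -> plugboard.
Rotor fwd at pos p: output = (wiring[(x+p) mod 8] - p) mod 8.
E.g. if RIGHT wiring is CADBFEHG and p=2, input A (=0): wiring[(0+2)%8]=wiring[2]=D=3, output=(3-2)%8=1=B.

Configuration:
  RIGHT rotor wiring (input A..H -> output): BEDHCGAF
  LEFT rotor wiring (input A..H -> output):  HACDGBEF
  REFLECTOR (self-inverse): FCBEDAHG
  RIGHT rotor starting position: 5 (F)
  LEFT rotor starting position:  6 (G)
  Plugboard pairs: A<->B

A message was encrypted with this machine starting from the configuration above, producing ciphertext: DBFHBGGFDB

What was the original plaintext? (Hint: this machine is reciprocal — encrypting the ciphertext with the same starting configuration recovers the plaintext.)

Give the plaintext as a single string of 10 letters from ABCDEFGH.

Char 1 ('D'): step: R->6, L=6; D->plug->D->R->G->L->A->refl->F->L'->F->R'->E->plug->E
Char 2 ('B'): step: R->7, L=6; B->plug->A->R->G->L->A->refl->F->L'->F->R'->C->plug->C
Char 3 ('F'): step: R->0, L->7 (L advanced); F->plug->F->R->G->L->C->refl->B->L'->C->R'->E->plug->E
Char 4 ('H'): step: R->1, L=7; H->plug->H->R->A->L->G->refl->H->L'->F->R'->E->plug->E
Char 5 ('B'): step: R->2, L=7; B->plug->A->R->B->L->A->refl->F->L'->H->R'->G->plug->G
Char 6 ('G'): step: R->3, L=7; G->plug->G->R->B->L->A->refl->F->L'->H->R'->B->plug->A
Char 7 ('G'): step: R->4, L=7; G->plug->G->R->H->L->F->refl->A->L'->B->R'->D->plug->D
Char 8 ('F'): step: R->5, L=7; F->plug->F->R->G->L->C->refl->B->L'->C->R'->G->plug->G
Char 9 ('D'): step: R->6, L=7; D->plug->D->R->G->L->C->refl->B->L'->C->R'->A->plug->B
Char 10 ('B'): step: R->7, L=7; B->plug->A->R->G->L->C->refl->B->L'->C->R'->B->plug->A

Answer: ECEEGADGBA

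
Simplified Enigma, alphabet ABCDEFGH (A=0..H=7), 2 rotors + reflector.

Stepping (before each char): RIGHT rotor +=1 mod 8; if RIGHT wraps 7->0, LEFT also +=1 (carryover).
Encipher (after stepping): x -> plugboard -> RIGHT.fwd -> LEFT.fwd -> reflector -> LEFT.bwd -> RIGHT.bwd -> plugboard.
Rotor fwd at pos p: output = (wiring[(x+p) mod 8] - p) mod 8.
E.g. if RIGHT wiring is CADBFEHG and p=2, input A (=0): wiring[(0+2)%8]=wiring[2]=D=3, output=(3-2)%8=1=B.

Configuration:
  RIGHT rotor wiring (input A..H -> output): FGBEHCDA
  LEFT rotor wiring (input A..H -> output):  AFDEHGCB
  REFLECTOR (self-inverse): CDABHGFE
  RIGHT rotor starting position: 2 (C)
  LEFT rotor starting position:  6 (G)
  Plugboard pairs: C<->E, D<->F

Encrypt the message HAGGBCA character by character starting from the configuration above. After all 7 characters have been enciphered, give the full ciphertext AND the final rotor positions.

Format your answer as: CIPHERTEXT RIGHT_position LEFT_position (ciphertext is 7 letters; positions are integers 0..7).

Char 1 ('H'): step: R->3, L=6; H->plug->H->R->G->L->B->refl->D->L'->B->R'->A->plug->A
Char 2 ('A'): step: R->4, L=6; A->plug->A->R->D->L->H->refl->E->L'->A->R'->H->plug->H
Char 3 ('G'): step: R->5, L=6; G->plug->G->R->H->L->A->refl->C->L'->C->R'->H->plug->H
Char 4 ('G'): step: R->6, L=6; G->plug->G->R->B->L->D->refl->B->L'->G->R'->F->plug->D
Char 5 ('B'): step: R->7, L=6; B->plug->B->R->G->L->B->refl->D->L'->B->R'->A->plug->A
Char 6 ('C'): step: R->0, L->7 (L advanced); C->plug->E->R->H->L->D->refl->B->L'->B->R'->C->plug->E
Char 7 ('A'): step: R->1, L=7; A->plug->A->R->F->L->A->refl->C->L'->A->R'->B->plug->B
Final: ciphertext=AHHDAEB, RIGHT=1, LEFT=7

Answer: AHHDAEB 1 7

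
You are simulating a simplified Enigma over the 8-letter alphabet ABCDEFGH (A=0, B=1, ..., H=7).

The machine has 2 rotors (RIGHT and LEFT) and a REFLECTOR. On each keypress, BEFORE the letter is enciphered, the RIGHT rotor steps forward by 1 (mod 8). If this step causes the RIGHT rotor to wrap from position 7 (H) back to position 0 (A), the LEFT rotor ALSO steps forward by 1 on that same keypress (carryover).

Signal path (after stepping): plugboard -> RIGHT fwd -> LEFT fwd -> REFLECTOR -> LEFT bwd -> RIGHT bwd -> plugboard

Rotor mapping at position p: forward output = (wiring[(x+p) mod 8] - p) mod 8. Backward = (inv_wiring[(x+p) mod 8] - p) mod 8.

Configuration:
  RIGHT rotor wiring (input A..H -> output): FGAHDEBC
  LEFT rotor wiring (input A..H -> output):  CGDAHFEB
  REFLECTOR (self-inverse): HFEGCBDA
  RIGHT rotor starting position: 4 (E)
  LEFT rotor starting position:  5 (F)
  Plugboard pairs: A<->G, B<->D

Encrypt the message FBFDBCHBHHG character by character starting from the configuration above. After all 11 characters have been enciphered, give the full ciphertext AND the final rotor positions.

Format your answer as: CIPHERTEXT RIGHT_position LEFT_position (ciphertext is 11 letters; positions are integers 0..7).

Answer: DFGFGFFADDC 7 6

Derivation:
Char 1 ('F'): step: R->5, L=5; F->plug->F->R->D->L->F->refl->B->L'->E->R'->B->plug->D
Char 2 ('B'): step: R->6, L=5; B->plug->D->R->A->L->A->refl->H->L'->B->R'->F->plug->F
Char 3 ('F'): step: R->7, L=5; F->plug->F->R->E->L->B->refl->F->L'->D->R'->A->plug->G
Char 4 ('D'): step: R->0, L->6 (L advanced); D->plug->B->R->G->L->B->refl->F->L'->E->R'->F->plug->F
Char 5 ('B'): step: R->1, L=6; B->plug->D->R->C->L->E->refl->C->L'->F->R'->A->plug->G
Char 6 ('C'): step: R->2, L=6; C->plug->C->R->B->L->D->refl->G->L'->A->R'->F->plug->F
Char 7 ('H'): step: R->3, L=6; H->plug->H->R->F->L->C->refl->E->L'->C->R'->F->plug->F
Char 8 ('B'): step: R->4, L=6; B->plug->D->R->G->L->B->refl->F->L'->E->R'->G->plug->A
Char 9 ('H'): step: R->5, L=6; H->plug->H->R->G->L->B->refl->F->L'->E->R'->B->plug->D
Char 10 ('H'): step: R->6, L=6; H->plug->H->R->G->L->B->refl->F->L'->E->R'->B->plug->D
Char 11 ('G'): step: R->7, L=6; G->plug->A->R->D->L->A->refl->H->L'->H->R'->C->plug->C
Final: ciphertext=DFGFGFFADDC, RIGHT=7, LEFT=6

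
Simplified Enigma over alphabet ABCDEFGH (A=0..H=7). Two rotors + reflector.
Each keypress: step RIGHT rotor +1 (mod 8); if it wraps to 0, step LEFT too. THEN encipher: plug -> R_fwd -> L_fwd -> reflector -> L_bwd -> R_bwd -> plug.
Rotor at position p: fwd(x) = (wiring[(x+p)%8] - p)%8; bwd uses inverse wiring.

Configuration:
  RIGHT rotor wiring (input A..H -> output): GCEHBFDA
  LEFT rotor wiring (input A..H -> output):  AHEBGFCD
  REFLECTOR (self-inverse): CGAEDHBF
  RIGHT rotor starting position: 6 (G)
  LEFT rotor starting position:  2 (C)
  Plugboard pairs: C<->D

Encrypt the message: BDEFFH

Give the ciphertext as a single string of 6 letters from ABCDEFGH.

Char 1 ('B'): step: R->7, L=2; B->plug->B->R->H->L->F->refl->H->L'->B->R'->A->plug->A
Char 2 ('D'): step: R->0, L->3 (L advanced); D->plug->C->R->E->L->A->refl->C->L'->C->R'->B->plug->B
Char 3 ('E'): step: R->1, L=3; E->plug->E->R->E->L->A->refl->C->L'->C->R'->F->plug->F
Char 4 ('F'): step: R->2, L=3; F->plug->F->R->G->L->E->refl->D->L'->B->R'->E->plug->E
Char 5 ('F'): step: R->3, L=3; F->plug->F->R->D->L->H->refl->F->L'->F->R'->E->plug->E
Char 6 ('H'): step: R->4, L=3; H->plug->H->R->D->L->H->refl->F->L'->F->R'->A->plug->A

Answer: ABFEEA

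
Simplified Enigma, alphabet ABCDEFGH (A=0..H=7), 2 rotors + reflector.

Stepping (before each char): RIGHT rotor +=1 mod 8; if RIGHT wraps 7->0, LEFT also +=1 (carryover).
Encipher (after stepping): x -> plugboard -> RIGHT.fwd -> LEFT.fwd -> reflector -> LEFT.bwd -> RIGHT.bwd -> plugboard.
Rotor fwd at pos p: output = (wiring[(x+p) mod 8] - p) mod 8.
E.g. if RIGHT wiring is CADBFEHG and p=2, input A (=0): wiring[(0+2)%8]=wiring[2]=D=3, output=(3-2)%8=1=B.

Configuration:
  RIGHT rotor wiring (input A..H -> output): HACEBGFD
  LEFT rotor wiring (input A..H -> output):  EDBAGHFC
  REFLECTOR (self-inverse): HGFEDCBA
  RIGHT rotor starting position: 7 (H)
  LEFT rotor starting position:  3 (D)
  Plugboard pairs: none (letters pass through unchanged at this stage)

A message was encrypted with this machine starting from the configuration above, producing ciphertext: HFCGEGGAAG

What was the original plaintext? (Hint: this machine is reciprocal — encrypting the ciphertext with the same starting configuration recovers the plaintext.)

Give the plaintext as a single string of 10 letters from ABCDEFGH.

Char 1 ('H'): step: R->0, L->4 (L advanced); H->plug->H->R->D->L->G->refl->B->L'->C->R'->C->plug->C
Char 2 ('F'): step: R->1, L=4; F->plug->F->R->E->L->A->refl->H->L'->F->R'->E->plug->E
Char 3 ('C'): step: R->2, L=4; C->plug->C->R->H->L->E->refl->D->L'->B->R'->F->plug->F
Char 4 ('G'): step: R->3, L=4; G->plug->G->R->F->L->H->refl->A->L'->E->R'->F->plug->F
Char 5 ('E'): step: R->4, L=4; E->plug->E->R->D->L->G->refl->B->L'->C->R'->B->plug->B
Char 6 ('G'): step: R->5, L=4; G->plug->G->R->H->L->E->refl->D->L'->B->R'->A->plug->A
Char 7 ('G'): step: R->6, L=4; G->plug->G->R->D->L->G->refl->B->L'->C->R'->D->plug->D
Char 8 ('A'): step: R->7, L=4; A->plug->A->R->E->L->A->refl->H->L'->F->R'->E->plug->E
Char 9 ('A'): step: R->0, L->5 (L advanced); A->plug->A->R->H->L->B->refl->G->L'->E->R'->D->plug->D
Char 10 ('G'): step: R->1, L=5; G->plug->G->R->C->L->F->refl->C->L'->A->R'->D->plug->D

Answer: CEFFBADEDD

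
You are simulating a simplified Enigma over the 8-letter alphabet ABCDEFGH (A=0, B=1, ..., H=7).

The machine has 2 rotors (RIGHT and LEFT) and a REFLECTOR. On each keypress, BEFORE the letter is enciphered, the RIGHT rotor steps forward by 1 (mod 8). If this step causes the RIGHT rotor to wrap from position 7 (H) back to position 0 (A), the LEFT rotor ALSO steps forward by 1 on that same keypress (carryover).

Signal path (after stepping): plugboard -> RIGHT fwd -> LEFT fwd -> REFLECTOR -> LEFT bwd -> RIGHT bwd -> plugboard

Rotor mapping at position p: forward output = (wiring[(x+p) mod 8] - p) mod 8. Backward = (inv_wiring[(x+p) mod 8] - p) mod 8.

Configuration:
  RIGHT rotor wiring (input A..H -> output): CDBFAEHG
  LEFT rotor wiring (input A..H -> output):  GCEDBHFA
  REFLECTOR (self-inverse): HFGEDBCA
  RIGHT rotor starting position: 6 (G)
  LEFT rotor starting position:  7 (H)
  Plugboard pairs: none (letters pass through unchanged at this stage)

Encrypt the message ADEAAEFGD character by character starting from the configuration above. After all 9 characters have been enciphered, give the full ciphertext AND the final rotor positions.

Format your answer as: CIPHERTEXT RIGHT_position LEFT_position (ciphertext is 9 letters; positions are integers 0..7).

Answer: GGAEEAEEB 7 0

Derivation:
Char 1 ('A'): step: R->7, L=7; A->plug->A->R->H->L->G->refl->C->L'->F->R'->G->plug->G
Char 2 ('D'): step: R->0, L->0 (L advanced); D->plug->D->R->F->L->H->refl->A->L'->H->R'->G->plug->G
Char 3 ('E'): step: R->1, L=0; E->plug->E->R->D->L->D->refl->E->L'->C->R'->A->plug->A
Char 4 ('A'): step: R->2, L=0; A->plug->A->R->H->L->A->refl->H->L'->F->R'->E->plug->E
Char 5 ('A'): step: R->3, L=0; A->plug->A->R->C->L->E->refl->D->L'->D->R'->E->plug->E
Char 6 ('E'): step: R->4, L=0; E->plug->E->R->G->L->F->refl->B->L'->E->R'->A->plug->A
Char 7 ('F'): step: R->5, L=0; F->plug->F->R->E->L->B->refl->F->L'->G->R'->E->plug->E
Char 8 ('G'): step: R->6, L=0; G->plug->G->R->C->L->E->refl->D->L'->D->R'->E->plug->E
Char 9 ('D'): step: R->7, L=0; D->plug->D->R->C->L->E->refl->D->L'->D->R'->B->plug->B
Final: ciphertext=GGAEEAEEB, RIGHT=7, LEFT=0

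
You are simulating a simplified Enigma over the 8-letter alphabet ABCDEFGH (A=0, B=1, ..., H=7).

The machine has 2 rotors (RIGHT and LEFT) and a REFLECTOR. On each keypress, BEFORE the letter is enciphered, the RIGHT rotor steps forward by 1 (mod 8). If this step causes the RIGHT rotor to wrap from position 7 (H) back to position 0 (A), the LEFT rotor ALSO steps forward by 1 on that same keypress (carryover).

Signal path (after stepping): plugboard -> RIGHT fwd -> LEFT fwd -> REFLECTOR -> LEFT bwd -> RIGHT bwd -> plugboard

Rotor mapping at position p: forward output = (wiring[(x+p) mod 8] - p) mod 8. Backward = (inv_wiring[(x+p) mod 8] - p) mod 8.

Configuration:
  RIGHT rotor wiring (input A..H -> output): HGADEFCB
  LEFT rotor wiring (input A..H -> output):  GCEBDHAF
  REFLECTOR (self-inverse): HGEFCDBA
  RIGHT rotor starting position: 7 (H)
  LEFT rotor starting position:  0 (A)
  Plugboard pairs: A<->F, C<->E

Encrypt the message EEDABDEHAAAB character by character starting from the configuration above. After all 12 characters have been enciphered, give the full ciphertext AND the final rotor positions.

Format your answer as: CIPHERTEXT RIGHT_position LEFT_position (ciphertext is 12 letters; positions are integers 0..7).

Answer: CFFFHBHGDBBD 3 2

Derivation:
Char 1 ('E'): step: R->0, L->1 (L advanced); E->plug->C->R->A->L->B->refl->G->L'->E->R'->E->plug->C
Char 2 ('E'): step: R->1, L=1; E->plug->C->R->C->L->A->refl->H->L'->F->R'->A->plug->F
Char 3 ('D'): step: R->2, L=1; D->plug->D->R->D->L->C->refl->E->L'->G->R'->A->plug->F
Char 4 ('A'): step: R->3, L=1; A->plug->F->R->E->L->G->refl->B->L'->A->R'->A->plug->F
Char 5 ('B'): step: R->4, L=1; B->plug->B->R->B->L->D->refl->F->L'->H->R'->H->plug->H
Char 6 ('D'): step: R->5, L=1; D->plug->D->R->C->L->A->refl->H->L'->F->R'->B->plug->B
Char 7 ('E'): step: R->6, L=1; E->plug->C->R->B->L->D->refl->F->L'->H->R'->H->plug->H
Char 8 ('H'): step: R->7, L=1; H->plug->H->R->D->L->C->refl->E->L'->G->R'->G->plug->G
Char 9 ('A'): step: R->0, L->2 (L advanced); A->plug->F->R->F->L->D->refl->F->L'->D->R'->D->plug->D
Char 10 ('A'): step: R->1, L=2; A->plug->F->R->B->L->H->refl->A->L'->H->R'->B->plug->B
Char 11 ('A'): step: R->2, L=2; A->plug->F->R->H->L->A->refl->H->L'->B->R'->B->plug->B
Char 12 ('B'): step: R->3, L=2; B->plug->B->R->B->L->H->refl->A->L'->H->R'->D->plug->D
Final: ciphertext=CFFFHBHGDBBD, RIGHT=3, LEFT=2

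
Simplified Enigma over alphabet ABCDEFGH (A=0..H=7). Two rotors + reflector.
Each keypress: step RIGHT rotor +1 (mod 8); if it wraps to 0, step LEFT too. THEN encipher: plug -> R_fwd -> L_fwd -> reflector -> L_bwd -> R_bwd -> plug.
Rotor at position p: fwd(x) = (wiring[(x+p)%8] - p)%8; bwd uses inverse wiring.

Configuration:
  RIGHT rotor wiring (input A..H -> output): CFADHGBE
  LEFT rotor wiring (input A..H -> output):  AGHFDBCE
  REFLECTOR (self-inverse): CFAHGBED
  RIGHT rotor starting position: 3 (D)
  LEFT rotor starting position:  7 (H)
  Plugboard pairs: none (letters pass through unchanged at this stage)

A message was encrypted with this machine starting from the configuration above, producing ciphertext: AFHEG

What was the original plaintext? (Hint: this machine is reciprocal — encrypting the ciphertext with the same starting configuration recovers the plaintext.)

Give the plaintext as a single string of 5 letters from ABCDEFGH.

Char 1 ('A'): step: R->4, L=7; A->plug->A->R->D->L->A->refl->C->L'->G->R'->E->plug->E
Char 2 ('F'): step: R->5, L=7; F->plug->F->R->D->L->A->refl->C->L'->G->R'->G->plug->G
Char 3 ('H'): step: R->6, L=7; H->plug->H->R->A->L->F->refl->B->L'->B->R'->G->plug->G
Char 4 ('E'): step: R->7, L=7; E->plug->E->R->E->L->G->refl->E->L'->F->R'->A->plug->A
Char 5 ('G'): step: R->0, L->0 (L advanced); G->plug->G->R->B->L->G->refl->E->L'->H->R'->E->plug->E

Answer: EGGAE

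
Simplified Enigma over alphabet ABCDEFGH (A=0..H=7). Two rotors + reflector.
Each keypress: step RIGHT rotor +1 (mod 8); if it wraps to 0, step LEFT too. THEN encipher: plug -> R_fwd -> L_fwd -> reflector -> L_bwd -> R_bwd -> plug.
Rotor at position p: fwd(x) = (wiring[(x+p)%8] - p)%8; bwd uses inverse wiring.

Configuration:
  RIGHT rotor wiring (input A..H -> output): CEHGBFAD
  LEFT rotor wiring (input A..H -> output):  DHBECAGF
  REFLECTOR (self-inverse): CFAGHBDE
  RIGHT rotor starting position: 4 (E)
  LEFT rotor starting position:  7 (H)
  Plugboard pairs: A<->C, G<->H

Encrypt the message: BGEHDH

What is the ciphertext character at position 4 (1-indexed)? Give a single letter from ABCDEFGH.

Char 1 ('B'): step: R->5, L=7; B->plug->B->R->D->L->C->refl->A->L'->C->R'->F->plug->F
Char 2 ('G'): step: R->6, L=7; G->plug->H->R->H->L->H->refl->E->L'->B->R'->E->plug->E
Char 3 ('E'): step: R->7, L=7; E->plug->E->R->H->L->H->refl->E->L'->B->R'->H->plug->G
Char 4 ('H'): step: R->0, L->0 (L advanced); H->plug->G->R->A->L->D->refl->G->L'->G->R'->D->plug->D

D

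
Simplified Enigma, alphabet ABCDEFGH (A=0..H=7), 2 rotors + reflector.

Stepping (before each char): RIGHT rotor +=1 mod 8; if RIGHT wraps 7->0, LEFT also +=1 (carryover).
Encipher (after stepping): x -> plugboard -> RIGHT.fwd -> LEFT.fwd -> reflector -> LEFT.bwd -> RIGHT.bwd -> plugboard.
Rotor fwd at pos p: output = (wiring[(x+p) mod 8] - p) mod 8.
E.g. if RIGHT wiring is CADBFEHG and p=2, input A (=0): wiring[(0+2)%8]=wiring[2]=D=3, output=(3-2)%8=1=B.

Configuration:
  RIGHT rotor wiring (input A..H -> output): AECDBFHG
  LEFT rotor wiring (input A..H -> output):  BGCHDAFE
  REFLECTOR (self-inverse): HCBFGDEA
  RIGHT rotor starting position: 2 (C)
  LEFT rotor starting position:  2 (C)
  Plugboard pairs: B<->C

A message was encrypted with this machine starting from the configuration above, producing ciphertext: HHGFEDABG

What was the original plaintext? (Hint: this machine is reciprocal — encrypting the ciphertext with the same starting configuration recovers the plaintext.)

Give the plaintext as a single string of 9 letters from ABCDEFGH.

Char 1 ('H'): step: R->3, L=2; H->plug->H->R->H->L->E->refl->G->L'->D->R'->E->plug->E
Char 2 ('H'): step: R->4, L=2; H->plug->H->R->H->L->E->refl->G->L'->D->R'->C->plug->B
Char 3 ('G'): step: R->5, L=2; G->plug->G->R->G->L->H->refl->A->L'->A->R'->A->plug->A
Char 4 ('F'): step: R->6, L=2; F->plug->F->R->F->L->C->refl->B->L'->C->R'->C->plug->B
Char 5 ('E'): step: R->7, L=2; E->plug->E->R->E->L->D->refl->F->L'->B->R'->B->plug->C
Char 6 ('D'): step: R->0, L->3 (L advanced); D->plug->D->R->D->L->C->refl->B->L'->E->R'->B->plug->C
Char 7 ('A'): step: R->1, L=3; A->plug->A->R->D->L->C->refl->B->L'->E->R'->E->plug->E
Char 8 ('B'): step: R->2, L=3; B->plug->C->R->H->L->H->refl->A->L'->B->R'->B->plug->C
Char 9 ('G'): step: R->3, L=3; G->plug->G->R->B->L->A->refl->H->L'->H->R'->H->plug->H

Answer: EBABCCECH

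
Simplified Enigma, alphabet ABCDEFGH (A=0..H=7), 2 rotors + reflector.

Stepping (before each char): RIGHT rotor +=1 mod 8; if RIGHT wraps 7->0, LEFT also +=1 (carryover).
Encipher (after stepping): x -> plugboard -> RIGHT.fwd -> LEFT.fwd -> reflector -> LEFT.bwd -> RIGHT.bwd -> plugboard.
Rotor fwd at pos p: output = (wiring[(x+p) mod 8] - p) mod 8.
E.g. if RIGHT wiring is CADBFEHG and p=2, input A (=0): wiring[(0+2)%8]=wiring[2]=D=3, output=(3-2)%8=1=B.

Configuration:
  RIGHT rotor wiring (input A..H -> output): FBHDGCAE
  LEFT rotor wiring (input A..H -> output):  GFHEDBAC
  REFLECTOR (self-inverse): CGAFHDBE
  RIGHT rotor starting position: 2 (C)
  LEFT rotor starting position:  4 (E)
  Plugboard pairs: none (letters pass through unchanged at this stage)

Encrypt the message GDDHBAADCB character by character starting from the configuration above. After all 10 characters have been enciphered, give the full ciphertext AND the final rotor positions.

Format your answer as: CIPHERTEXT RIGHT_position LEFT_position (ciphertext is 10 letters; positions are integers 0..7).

Answer: EAFCHHBEBD 4 5

Derivation:
Char 1 ('G'): step: R->3, L=4; G->plug->G->R->G->L->D->refl->F->L'->B->R'->E->plug->E
Char 2 ('D'): step: R->4, L=4; D->plug->D->R->A->L->H->refl->E->L'->C->R'->A->plug->A
Char 3 ('D'): step: R->5, L=4; D->plug->D->R->A->L->H->refl->E->L'->C->R'->F->plug->F
Char 4 ('H'): step: R->6, L=4; H->plug->H->R->E->L->C->refl->A->L'->H->R'->C->plug->C
Char 5 ('B'): step: R->7, L=4; B->plug->B->R->G->L->D->refl->F->L'->B->R'->H->plug->H
Char 6 ('A'): step: R->0, L->5 (L advanced); A->plug->A->R->F->L->C->refl->A->L'->E->R'->H->plug->H
Char 7 ('A'): step: R->1, L=5; A->plug->A->R->A->L->E->refl->H->L'->G->R'->B->plug->B
Char 8 ('D'): step: R->2, L=5; D->plug->D->R->A->L->E->refl->H->L'->G->R'->E->plug->E
Char 9 ('C'): step: R->3, L=5; C->plug->C->R->H->L->G->refl->B->L'->D->R'->B->plug->B
Char 10 ('B'): step: R->4, L=5; B->plug->B->R->G->L->H->refl->E->L'->A->R'->D->plug->D
Final: ciphertext=EAFCHHBEBD, RIGHT=4, LEFT=5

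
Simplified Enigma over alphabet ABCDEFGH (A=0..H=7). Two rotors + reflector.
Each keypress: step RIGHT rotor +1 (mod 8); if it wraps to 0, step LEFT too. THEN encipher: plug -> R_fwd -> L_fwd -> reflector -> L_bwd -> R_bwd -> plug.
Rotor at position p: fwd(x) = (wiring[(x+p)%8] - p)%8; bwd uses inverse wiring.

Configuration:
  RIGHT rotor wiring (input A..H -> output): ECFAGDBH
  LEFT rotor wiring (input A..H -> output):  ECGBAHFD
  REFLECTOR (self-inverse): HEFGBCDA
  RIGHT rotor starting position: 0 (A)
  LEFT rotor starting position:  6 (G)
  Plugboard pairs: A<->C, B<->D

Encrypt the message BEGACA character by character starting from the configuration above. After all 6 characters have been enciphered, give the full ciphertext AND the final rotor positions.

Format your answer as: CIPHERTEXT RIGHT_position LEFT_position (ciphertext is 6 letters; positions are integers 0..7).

Answer: ECDCHD 6 6

Derivation:
Char 1 ('B'): step: R->1, L=6; B->plug->D->R->F->L->D->refl->G->L'->C->R'->E->plug->E
Char 2 ('E'): step: R->2, L=6; E->plug->E->R->H->L->B->refl->E->L'->D->R'->A->plug->C
Char 3 ('G'): step: R->3, L=6; G->plug->G->R->H->L->B->refl->E->L'->D->R'->B->plug->D
Char 4 ('A'): step: R->4, L=6; A->plug->C->R->F->L->D->refl->G->L'->C->R'->A->plug->C
Char 5 ('C'): step: R->5, L=6; C->plug->A->R->G->L->C->refl->F->L'->B->R'->H->plug->H
Char 6 ('A'): step: R->6, L=6; A->plug->C->R->G->L->C->refl->F->L'->B->R'->B->plug->D
Final: ciphertext=ECDCHD, RIGHT=6, LEFT=6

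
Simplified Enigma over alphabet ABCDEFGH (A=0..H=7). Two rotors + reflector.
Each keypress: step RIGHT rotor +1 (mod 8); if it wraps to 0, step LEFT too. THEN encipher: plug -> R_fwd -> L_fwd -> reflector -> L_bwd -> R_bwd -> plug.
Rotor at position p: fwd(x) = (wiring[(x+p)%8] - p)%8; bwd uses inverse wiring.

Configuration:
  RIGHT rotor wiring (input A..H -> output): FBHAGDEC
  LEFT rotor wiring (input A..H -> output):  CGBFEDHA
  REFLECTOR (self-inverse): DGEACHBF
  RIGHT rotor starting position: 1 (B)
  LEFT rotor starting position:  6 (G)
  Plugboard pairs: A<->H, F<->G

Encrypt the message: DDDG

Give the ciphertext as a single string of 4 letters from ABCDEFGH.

Char 1 ('D'): step: R->2, L=6; D->plug->D->R->B->L->C->refl->E->L'->C->R'->E->plug->E
Char 2 ('D'): step: R->3, L=6; D->plug->D->R->B->L->C->refl->E->L'->C->R'->F->plug->G
Char 3 ('D'): step: R->4, L=6; D->plug->D->R->G->L->G->refl->B->L'->A->R'->C->plug->C
Char 4 ('G'): step: R->5, L=6; G->plug->F->R->C->L->E->refl->C->L'->B->R'->H->plug->A

Answer: EGCA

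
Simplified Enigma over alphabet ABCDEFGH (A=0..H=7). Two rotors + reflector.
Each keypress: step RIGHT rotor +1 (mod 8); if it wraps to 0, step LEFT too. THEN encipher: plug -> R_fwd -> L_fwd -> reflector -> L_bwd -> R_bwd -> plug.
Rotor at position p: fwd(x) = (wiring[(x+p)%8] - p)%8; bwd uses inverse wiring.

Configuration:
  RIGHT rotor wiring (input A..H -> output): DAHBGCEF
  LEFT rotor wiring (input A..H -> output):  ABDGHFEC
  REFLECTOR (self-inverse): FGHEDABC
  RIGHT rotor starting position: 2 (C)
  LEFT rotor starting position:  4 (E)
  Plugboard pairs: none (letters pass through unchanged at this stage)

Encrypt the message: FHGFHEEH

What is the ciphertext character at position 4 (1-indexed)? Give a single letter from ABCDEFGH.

Char 1 ('F'): step: R->3, L=4; F->plug->F->R->A->L->D->refl->E->L'->E->R'->H->plug->H
Char 2 ('H'): step: R->4, L=4; H->plug->H->R->F->L->F->refl->A->L'->C->R'->A->plug->A
Char 3 ('G'): step: R->5, L=4; G->plug->G->R->E->L->E->refl->D->L'->A->R'->C->plug->C
Char 4 ('F'): step: R->6, L=4; F->plug->F->R->D->L->G->refl->B->L'->B->R'->E->plug->E

E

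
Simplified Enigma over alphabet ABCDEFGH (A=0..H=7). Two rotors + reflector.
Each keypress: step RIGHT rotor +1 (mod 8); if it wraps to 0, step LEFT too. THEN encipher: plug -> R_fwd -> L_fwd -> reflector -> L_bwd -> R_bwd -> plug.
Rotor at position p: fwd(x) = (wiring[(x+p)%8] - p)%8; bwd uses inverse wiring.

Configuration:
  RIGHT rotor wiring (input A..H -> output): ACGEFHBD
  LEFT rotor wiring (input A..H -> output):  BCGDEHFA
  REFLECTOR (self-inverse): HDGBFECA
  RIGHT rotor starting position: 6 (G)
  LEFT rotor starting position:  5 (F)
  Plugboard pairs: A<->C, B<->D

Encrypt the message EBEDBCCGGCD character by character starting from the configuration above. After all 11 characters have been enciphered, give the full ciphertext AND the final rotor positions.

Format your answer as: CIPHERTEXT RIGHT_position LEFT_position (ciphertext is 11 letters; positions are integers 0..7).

Char 1 ('E'): step: R->7, L=5; E->plug->E->R->F->L->B->refl->D->L'->C->R'->H->plug->H
Char 2 ('B'): step: R->0, L->6 (L advanced); B->plug->D->R->E->L->A->refl->H->L'->A->R'->A->plug->C
Char 3 ('E'): step: R->1, L=6; E->plug->E->R->G->L->G->refl->C->L'->B->R'->A->plug->C
Char 4 ('D'): step: R->2, L=6; D->plug->B->R->C->L->D->refl->B->L'->H->R'->E->plug->E
Char 5 ('B'): step: R->3, L=6; B->plug->D->R->G->L->G->refl->C->L'->B->R'->A->plug->C
Char 6 ('C'): step: R->4, L=6; C->plug->A->R->B->L->C->refl->G->L'->G->R'->F->plug->F
Char 7 ('C'): step: R->5, L=6; C->plug->A->R->C->L->D->refl->B->L'->H->R'->G->plug->G
Char 8 ('G'): step: R->6, L=6; G->plug->G->R->H->L->B->refl->D->L'->C->R'->C->plug->A
Char 9 ('G'): step: R->7, L=6; G->plug->G->R->A->L->H->refl->A->L'->E->R'->A->plug->C
Char 10 ('C'): step: R->0, L->7 (L advanced); C->plug->A->R->A->L->B->refl->D->L'->C->R'->B->plug->D
Char 11 ('D'): step: R->1, L=7; D->plug->B->R->F->L->F->refl->E->L'->E->R'->D->plug->B
Final: ciphertext=HCCECFGACDB, RIGHT=1, LEFT=7

Answer: HCCECFGACDB 1 7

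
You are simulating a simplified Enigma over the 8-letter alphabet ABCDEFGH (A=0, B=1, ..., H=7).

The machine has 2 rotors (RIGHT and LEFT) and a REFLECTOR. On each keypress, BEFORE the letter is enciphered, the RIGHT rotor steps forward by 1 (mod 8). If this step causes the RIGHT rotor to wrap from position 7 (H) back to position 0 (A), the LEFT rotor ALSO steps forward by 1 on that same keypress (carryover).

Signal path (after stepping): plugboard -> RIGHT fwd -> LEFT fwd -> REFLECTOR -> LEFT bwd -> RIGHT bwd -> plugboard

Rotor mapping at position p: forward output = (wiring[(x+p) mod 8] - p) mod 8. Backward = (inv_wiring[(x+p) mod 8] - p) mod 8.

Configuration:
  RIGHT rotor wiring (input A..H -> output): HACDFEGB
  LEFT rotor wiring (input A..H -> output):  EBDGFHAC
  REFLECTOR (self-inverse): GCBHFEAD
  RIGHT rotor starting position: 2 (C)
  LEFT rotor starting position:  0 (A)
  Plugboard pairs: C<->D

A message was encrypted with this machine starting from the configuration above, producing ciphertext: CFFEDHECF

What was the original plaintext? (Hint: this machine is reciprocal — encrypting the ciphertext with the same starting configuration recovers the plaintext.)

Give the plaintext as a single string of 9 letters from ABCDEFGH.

Answer: EBCAHGDDA

Derivation:
Char 1 ('C'): step: R->3, L=0; C->plug->D->R->D->L->G->refl->A->L'->G->R'->E->plug->E
Char 2 ('F'): step: R->4, L=0; F->plug->F->R->E->L->F->refl->E->L'->A->R'->B->plug->B
Char 3 ('F'): step: R->5, L=0; F->plug->F->R->F->L->H->refl->D->L'->C->R'->D->plug->C
Char 4 ('E'): step: R->6, L=0; E->plug->E->R->E->L->F->refl->E->L'->A->R'->A->plug->A
Char 5 ('D'): step: R->7, L=0; D->plug->C->R->B->L->B->refl->C->L'->H->R'->H->plug->H
Char 6 ('H'): step: R->0, L->1 (L advanced); H->plug->H->R->B->L->C->refl->B->L'->G->R'->G->plug->G
Char 7 ('E'): step: R->1, L=1; E->plug->E->R->D->L->E->refl->F->L'->C->R'->C->plug->D
Char 8 ('C'): step: R->2, L=1; C->plug->D->R->C->L->F->refl->E->L'->D->R'->C->plug->D
Char 9 ('F'): step: R->3, L=1; F->plug->F->R->E->L->G->refl->A->L'->A->R'->A->plug->A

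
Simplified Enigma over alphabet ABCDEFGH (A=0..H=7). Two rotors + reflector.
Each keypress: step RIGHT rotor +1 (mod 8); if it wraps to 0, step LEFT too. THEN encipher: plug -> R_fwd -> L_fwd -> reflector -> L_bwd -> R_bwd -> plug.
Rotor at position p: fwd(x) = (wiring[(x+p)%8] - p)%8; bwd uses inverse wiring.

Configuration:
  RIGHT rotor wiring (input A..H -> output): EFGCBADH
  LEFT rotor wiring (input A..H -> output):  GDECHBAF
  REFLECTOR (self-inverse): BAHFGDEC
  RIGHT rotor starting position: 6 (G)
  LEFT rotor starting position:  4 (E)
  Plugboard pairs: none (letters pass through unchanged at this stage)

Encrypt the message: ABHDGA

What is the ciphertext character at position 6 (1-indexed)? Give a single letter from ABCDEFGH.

Char 1 ('A'): step: R->7, L=4; A->plug->A->R->A->L->D->refl->F->L'->B->R'->G->plug->G
Char 2 ('B'): step: R->0, L->5 (L advanced); B->plug->B->R->F->L->H->refl->C->L'->H->R'->H->plug->H
Char 3 ('H'): step: R->1, L=5; H->plug->H->R->D->L->B->refl->A->L'->C->R'->F->plug->F
Char 4 ('D'): step: R->2, L=5; D->plug->D->R->G->L->F->refl->D->L'->B->R'->E->plug->E
Char 5 ('G'): step: R->3, L=5; G->plug->G->R->C->L->A->refl->B->L'->D->R'->H->plug->H
Char 6 ('A'): step: R->4, L=5; A->plug->A->R->F->L->H->refl->C->L'->H->R'->C->plug->C

C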